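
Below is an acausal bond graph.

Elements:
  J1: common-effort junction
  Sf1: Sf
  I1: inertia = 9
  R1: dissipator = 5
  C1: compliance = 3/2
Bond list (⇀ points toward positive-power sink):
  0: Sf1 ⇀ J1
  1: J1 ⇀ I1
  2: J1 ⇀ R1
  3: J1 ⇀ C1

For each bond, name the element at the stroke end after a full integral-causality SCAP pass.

bond 0 stroke→Sf1  (Sf1: flow source, stroke at near end)
bond 1 stroke→I1  (I1 integral (f out))
bond 3 stroke→J1  (C1 integral (e out))
bond 2 stroke→R1  (J1: bond 3 brought effort, rest push out)

#0 |Sf1
#1 |I1
#2 |R1
#3 |J1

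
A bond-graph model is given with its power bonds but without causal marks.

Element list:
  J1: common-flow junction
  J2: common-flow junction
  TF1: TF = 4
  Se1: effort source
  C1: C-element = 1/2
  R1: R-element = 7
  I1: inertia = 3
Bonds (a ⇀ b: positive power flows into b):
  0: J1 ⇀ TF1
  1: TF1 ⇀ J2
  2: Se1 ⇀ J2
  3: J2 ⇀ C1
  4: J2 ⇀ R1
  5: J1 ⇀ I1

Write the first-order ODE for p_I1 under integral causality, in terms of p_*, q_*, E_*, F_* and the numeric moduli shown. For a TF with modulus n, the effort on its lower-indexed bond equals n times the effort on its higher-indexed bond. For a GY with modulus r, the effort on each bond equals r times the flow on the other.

b2 stroke at J2  (Se1 fixes effort; stroke away)
b3 stroke at J2  (C1: C, integral causality)
b5 stroke at I1  (I1 outputs flow p/I1)
b0 stroke at J1  (J1: bond 5 brought flow, rest push out)
b1 stroke at TF1  (TF1 one-in-one-out from 0)
b4 stroke at J2  (J2 flow already set via bond 1)

dp_I1/dt = 4*E_Se1 - 112*p_I1/3 - 8*q_C1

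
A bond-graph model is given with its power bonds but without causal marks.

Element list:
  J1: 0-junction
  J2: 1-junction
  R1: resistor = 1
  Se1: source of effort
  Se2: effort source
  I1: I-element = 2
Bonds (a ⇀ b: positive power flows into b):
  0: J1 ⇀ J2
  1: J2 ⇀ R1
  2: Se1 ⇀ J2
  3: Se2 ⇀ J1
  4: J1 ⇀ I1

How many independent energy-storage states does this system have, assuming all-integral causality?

1  (I1 all integral)

b2 stroke at J2  (Se1: effort source, stroke at far end)
b3 stroke at J1  (Se2 (Se) sets effort on bond)
b0 stroke at J2  (J1: bond 3 brought effort, rest push out)
b4 stroke at I1  (0-jn J1 has e-setter on 3)
b1 stroke at R1  (J2 needs exactly one f-in)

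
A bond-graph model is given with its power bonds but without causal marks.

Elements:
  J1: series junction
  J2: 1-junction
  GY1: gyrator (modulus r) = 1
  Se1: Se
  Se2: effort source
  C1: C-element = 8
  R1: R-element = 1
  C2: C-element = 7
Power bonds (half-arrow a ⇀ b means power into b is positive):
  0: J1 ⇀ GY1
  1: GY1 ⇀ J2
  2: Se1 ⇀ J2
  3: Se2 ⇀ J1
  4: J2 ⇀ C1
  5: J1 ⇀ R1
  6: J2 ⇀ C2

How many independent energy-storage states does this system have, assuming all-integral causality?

2  (C1, C2 all integral)

bond 2 stroke at J2  (source Se1 imposes e)
bond 3 stroke at J1  (Se2 (Se) sets effort on bond)
bond 4 stroke at J2  (prefer integral on C1)
bond 6 stroke at J2  (C2: C, integral causality)
bond 1 stroke at GY1  (closing 1-jn rule on J2)
bond 0 stroke at GY1  (GY1: gyrator matches bond 1)
bond 5 stroke at J1  (J1 flow already set via bond 0)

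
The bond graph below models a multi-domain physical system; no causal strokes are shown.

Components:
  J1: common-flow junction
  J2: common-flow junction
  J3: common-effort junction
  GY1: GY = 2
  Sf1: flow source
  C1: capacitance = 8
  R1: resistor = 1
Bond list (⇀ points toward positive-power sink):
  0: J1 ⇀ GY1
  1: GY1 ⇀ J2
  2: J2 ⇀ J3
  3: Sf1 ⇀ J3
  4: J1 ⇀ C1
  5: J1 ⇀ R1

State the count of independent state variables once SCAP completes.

1  (C1 all integral)

#3 stroke at Sf1  (source Sf1 imposes f)
#2 stroke at J3  (J3 needs exactly one e-in)
#1 stroke at J2  (1-jn J2 has f-setter on 2)
#0 stroke at J1  (through GY1, causality inverts; strokes same side of GY1)
#4 stroke at J1  (C1: C, integral causality)
#5 stroke at R1  (J1 needs exactly one f-in)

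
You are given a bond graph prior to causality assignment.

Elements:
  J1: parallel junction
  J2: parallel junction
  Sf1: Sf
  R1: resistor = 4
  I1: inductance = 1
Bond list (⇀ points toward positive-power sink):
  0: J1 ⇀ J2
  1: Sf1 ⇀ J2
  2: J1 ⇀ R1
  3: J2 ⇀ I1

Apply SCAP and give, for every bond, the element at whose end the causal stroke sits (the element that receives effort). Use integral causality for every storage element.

bond 1 stroke→Sf1  (Sf1 fixes flow; stroke at Sf1)
bond 3 stroke→I1  (I1 outputs flow p/I1)
bond 0 stroke→J2  (closing 0-jn rule on J2)
bond 2 stroke→J1  (J1: last free bond brings effort in)

#0 |J2
#1 |Sf1
#2 |J1
#3 |I1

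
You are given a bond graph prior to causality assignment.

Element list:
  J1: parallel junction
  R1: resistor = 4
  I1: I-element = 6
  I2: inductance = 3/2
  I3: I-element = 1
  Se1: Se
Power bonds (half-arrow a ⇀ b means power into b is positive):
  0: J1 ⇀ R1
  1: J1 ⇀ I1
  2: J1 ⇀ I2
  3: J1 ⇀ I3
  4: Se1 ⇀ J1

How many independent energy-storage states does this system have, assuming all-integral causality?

#4 |J1  (Se1 fixes effort; stroke away)
#0 |R1  (common-e at J1 fixed by 4)
#1 |I1  (J1 effort already set via bond 4)
#2 |I2  (J1: bond 4 brought effort, rest push out)
#3 |I3  (0-jn J1 has e-setter on 4)

3  (I1, I2, I3 all integral)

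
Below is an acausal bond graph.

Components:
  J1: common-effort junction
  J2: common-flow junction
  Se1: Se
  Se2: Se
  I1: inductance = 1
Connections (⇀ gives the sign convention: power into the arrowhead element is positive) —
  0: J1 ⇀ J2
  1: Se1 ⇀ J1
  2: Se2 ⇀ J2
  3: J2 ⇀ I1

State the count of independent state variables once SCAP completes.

#1 |J1  (source Se1 imposes e)
#2 |J2  (Se2: effort source, stroke at far end)
#0 |J2  (0-jn J1 has e-setter on 1)
#3 |I1  (J2: last free bond brings flow in)

1  (I1 all integral)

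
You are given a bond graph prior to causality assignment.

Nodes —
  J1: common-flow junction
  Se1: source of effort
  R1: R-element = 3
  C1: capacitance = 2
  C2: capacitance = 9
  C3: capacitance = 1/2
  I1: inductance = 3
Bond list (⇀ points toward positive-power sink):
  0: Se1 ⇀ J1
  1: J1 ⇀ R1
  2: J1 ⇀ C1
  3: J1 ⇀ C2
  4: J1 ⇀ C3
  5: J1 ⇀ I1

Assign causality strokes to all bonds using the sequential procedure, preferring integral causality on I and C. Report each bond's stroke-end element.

#0 stroke at J1  (source Se1 imposes e)
#2 stroke at J1  (C1 outputs effort q/C1)
#3 stroke at J1  (prefer integral on C2)
#4 stroke at J1  (prefer integral on C3)
#5 stroke at I1  (prefer integral on I1)
#1 stroke at J1  (J1: bond 5 brought flow, rest push out)

β0 →J1
β1 →J1
β2 →J1
β3 →J1
β4 →J1
β5 →I1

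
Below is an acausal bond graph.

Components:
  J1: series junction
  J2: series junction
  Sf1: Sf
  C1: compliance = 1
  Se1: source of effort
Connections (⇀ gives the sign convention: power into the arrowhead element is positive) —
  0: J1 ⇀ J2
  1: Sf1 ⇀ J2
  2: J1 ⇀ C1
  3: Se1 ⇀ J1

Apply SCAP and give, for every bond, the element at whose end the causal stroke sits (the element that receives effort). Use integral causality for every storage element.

#0 →J2
#1 →Sf1
#2 →J1
#3 →J1

b1 |Sf1  (Sf1 fixes flow; stroke at Sf1)
b3 |J1  (Se1: effort source, stroke at far end)
b0 |J2  (common-f at J2 fixed by 1)
b2 |J1  (1-jn J1 has f-setter on 0)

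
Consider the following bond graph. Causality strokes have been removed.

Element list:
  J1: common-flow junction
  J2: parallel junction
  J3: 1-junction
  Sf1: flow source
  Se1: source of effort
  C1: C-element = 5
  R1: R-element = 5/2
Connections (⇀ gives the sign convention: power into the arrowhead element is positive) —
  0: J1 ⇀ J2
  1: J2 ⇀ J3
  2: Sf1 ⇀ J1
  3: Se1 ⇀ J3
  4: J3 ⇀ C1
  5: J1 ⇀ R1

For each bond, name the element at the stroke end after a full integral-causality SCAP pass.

b2 stroke→Sf1  (Sf1: flow source, stroke at near end)
b3 stroke→J3  (Se1: effort source, stroke at far end)
b0 stroke→J1  (1-jn J1 has f-setter on 2)
b5 stroke→J1  (1-jn J1 has f-setter on 2)
b1 stroke→J2  (only one effort-in slot at J2)
b4 stroke→J3  (J3 flow already set via bond 1)

b0 |J1
b1 |J2
b2 |Sf1
b3 |J3
b4 |J3
b5 |J1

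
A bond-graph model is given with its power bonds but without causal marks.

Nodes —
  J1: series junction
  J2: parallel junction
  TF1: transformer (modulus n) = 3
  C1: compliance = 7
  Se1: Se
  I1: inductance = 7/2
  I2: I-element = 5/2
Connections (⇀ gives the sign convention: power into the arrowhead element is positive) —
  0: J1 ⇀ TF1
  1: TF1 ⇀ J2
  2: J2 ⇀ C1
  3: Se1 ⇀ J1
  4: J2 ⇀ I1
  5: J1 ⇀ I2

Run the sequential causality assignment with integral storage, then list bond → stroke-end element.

b0 stroke at J1
b1 stroke at TF1
b2 stroke at J2
b3 stroke at J1
b4 stroke at I1
b5 stroke at I2

#3 →J1  (Se1 fixes effort; stroke away)
#2 →J2  (prefer integral on C1)
#1 →TF1  (common-e at J2 fixed by 2)
#4 →I1  (J2: bond 2 brought effort, rest push out)
#0 →J1  (TF1: transformer flips bond 1)
#5 →I2  (J1: last free bond brings flow in)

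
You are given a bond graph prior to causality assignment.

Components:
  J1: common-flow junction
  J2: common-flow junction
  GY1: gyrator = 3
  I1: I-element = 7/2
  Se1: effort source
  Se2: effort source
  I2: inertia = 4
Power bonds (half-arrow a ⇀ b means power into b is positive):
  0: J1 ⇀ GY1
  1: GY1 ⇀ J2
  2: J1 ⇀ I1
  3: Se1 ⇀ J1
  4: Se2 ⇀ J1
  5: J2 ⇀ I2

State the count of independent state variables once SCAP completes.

b3 →J1  (source Se1 imposes e)
b4 →J1  (Se2 (Se) sets effort on bond)
b2 →I1  (I1 outputs flow p/I1)
b0 →J1  (J1: bond 2 brought flow, rest push out)
b1 →J2  (GY1: gyrator matches bond 0)
b5 →I2  (only one flow-in slot at J2)

2  (I1, I2 all integral)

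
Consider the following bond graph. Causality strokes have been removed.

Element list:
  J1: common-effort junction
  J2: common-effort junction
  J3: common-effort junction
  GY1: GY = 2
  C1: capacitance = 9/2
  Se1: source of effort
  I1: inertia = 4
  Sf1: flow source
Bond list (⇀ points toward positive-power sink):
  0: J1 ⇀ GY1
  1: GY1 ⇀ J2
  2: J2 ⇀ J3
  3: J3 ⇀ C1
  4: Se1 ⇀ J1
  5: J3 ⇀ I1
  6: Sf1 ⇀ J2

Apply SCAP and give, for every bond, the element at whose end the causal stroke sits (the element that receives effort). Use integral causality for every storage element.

b4 |J1  (Se1 (Se) sets effort on bond)
b6 |Sf1  (Sf1: flow source, stroke at near end)
b0 |GY1  (0-jn J1 has e-setter on 4)
b1 |GY1  (GY GY1: same side as bond 0)
b2 |J2  (closing 0-jn rule on J2)
b3 |J3  (C1 outputs effort q/C1)
b5 |I1  (J3 effort already set via bond 3)

b0 →GY1
b1 →GY1
b2 →J2
b3 →J3
b4 →J1
b5 →I1
b6 →Sf1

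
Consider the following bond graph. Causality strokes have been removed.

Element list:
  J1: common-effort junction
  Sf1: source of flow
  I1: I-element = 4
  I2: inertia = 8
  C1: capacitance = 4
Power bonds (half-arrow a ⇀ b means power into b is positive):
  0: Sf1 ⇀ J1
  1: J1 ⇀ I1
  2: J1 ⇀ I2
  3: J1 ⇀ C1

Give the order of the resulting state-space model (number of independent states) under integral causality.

#0 stroke at Sf1  (Sf1 (Sf) sets flow on bond)
#1 stroke at I1  (I1: I, integral causality)
#2 stroke at I2  (prefer integral on I2)
#3 stroke at J1  (closing 0-jn rule on J1)

3  (C1, I1, I2 all integral)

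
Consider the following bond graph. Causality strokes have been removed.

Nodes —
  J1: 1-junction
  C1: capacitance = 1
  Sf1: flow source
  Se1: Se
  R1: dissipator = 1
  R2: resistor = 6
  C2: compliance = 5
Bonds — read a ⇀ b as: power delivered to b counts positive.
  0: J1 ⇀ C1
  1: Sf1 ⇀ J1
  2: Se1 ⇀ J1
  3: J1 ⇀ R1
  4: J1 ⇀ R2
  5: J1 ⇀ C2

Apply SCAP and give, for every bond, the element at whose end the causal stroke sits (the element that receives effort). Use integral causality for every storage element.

#1 stroke→Sf1  (Sf1 (Sf) sets flow on bond)
#2 stroke→J1  (Se1: effort source, stroke at far end)
#0 stroke→J1  (J1 flow already set via bond 1)
#3 stroke→J1  (common-f at J1 fixed by 1)
#4 stroke→J1  (common-f at J1 fixed by 1)
#5 stroke→J1  (1-jn J1 has f-setter on 1)

β0 stroke→J1
β1 stroke→Sf1
β2 stroke→J1
β3 stroke→J1
β4 stroke→J1
β5 stroke→J1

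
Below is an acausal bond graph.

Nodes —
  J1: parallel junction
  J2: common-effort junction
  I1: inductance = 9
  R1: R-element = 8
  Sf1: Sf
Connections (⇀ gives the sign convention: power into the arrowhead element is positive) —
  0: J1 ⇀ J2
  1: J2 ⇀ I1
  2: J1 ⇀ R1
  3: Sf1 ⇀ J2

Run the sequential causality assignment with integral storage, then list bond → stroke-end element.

#0 |J2
#1 |I1
#2 |J1
#3 |Sf1

#3 →Sf1  (Sf1 (Sf) sets flow on bond)
#1 →I1  (I1 integral (f out))
#0 →J2  (J2 needs exactly one e-in)
#2 →J1  (J1 needs exactly one e-in)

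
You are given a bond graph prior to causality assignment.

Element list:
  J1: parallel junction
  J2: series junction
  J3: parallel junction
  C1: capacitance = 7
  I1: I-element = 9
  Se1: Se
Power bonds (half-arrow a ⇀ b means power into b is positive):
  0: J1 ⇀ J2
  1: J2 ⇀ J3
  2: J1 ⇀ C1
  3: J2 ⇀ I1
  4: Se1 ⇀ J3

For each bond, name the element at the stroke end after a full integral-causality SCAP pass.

b4 stroke→J3  (source Se1 imposes e)
b1 stroke→J2  (J3 effort already set via bond 4)
b2 stroke→J1  (C1 outputs effort q/C1)
b0 stroke→J2  (J1: bond 2 brought effort, rest push out)
b3 stroke→I1  (closing 1-jn rule on J2)

bond 0 stroke→J2
bond 1 stroke→J2
bond 2 stroke→J1
bond 3 stroke→I1
bond 4 stroke→J3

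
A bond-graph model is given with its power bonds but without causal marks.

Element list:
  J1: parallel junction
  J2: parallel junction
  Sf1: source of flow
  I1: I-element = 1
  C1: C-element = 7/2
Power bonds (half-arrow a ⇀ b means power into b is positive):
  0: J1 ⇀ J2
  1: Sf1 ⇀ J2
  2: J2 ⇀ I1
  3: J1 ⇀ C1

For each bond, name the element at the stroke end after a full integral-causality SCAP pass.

β0 stroke→J2
β1 stroke→Sf1
β2 stroke→I1
β3 stroke→J1

β1 →Sf1  (Sf1: flow source, stroke at near end)
β2 →I1  (prefer integral on I1)
β0 →J2  (J2 needs exactly one e-in)
β3 →J1  (only one effort-in slot at J1)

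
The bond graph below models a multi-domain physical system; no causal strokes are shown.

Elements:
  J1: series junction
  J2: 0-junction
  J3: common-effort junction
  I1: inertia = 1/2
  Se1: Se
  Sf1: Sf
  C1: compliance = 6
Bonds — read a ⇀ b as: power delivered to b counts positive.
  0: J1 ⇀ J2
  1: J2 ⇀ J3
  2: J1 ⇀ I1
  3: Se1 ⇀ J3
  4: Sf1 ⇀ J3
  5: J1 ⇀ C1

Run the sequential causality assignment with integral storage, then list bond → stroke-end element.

β3 →J3  (Se1 fixes effort; stroke away)
β4 →Sf1  (Sf1 fixes flow; stroke at Sf1)
β1 →J2  (common-e at J3 fixed by 3)
β0 →J1  (common-e at J2 fixed by 1)
β2 →I1  (prefer integral on I1)
β5 →J1  (1-jn J1 has f-setter on 2)

#0 stroke at J1
#1 stroke at J2
#2 stroke at I1
#3 stroke at J3
#4 stroke at Sf1
#5 stroke at J1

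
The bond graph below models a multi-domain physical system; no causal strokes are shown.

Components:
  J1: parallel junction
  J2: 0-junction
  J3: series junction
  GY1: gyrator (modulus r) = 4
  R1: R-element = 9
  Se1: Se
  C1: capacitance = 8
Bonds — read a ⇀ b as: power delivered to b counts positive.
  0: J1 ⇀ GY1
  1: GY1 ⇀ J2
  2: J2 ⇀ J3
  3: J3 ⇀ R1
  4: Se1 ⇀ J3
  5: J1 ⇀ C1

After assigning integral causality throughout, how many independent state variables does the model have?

1  (C1 all integral)

b4 →J3  (Se1 fixes effort; stroke away)
b5 →J1  (prefer integral on C1)
b0 →GY1  (J1: bond 5 brought effort, rest push out)
b1 →GY1  (GY GY1: same side as bond 0)
b2 →J2  (only one effort-in slot at J2)
b3 →J3  (1-jn J3 has f-setter on 2)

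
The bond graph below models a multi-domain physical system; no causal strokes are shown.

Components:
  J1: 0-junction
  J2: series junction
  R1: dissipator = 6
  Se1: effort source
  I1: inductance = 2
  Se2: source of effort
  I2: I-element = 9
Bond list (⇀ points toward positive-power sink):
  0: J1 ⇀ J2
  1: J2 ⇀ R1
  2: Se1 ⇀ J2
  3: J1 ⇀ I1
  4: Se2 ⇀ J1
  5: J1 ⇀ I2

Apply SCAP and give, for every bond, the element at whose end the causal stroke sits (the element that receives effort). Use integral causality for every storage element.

b2 stroke at J2  (Se1 (Se) sets effort on bond)
b4 stroke at J1  (Se2 (Se) sets effort on bond)
b0 stroke at J2  (J1: bond 4 brought effort, rest push out)
b3 stroke at I1  (0-jn J1 has e-setter on 4)
b5 stroke at I2  (0-jn J1 has e-setter on 4)
b1 stroke at R1  (J2: last free bond brings flow in)

β0 stroke at J2
β1 stroke at R1
β2 stroke at J2
β3 stroke at I1
β4 stroke at J1
β5 stroke at I2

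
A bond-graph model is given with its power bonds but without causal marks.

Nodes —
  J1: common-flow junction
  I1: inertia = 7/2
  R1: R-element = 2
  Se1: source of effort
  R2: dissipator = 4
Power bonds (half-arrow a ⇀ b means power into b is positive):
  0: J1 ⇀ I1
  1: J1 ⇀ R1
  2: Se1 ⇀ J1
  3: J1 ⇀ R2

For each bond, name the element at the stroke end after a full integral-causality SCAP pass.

β0 →I1
β1 →J1
β2 →J1
β3 →J1

b2 stroke→J1  (source Se1 imposes e)
b0 stroke→I1  (prefer integral on I1)
b1 stroke→J1  (1-jn J1 has f-setter on 0)
b3 stroke→J1  (J1 flow already set via bond 0)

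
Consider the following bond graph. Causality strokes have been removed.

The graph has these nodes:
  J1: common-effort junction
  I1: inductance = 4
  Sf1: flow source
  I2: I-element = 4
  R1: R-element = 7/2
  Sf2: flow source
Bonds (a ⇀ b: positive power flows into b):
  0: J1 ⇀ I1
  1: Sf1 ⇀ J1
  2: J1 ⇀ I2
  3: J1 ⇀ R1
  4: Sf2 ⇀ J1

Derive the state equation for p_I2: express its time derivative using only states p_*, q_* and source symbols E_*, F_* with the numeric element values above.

#1 |Sf1  (Sf1 (Sf) sets flow on bond)
#4 |Sf2  (Sf2 fixes flow; stroke at Sf2)
#0 |I1  (prefer integral on I1)
#2 |I2  (I2 integral (f out))
#3 |J1  (only one effort-in slot at J1)

dp_I2/dt = 7*F_Sf1/2 + 7*F_Sf2/2 - 7*p_I1/8 - 7*p_I2/8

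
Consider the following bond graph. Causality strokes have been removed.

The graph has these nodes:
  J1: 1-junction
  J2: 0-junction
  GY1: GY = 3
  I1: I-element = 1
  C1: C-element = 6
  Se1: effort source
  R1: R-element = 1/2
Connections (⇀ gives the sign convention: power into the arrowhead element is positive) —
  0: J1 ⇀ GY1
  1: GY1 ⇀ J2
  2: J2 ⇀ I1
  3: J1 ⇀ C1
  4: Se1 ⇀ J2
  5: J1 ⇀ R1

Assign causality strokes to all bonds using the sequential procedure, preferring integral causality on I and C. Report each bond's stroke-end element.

bond 0 →GY1
bond 1 →GY1
bond 2 →I1
bond 3 →J1
bond 4 →J2
bond 5 →J1

β4 stroke at J2  (Se1: effort source, stroke at far end)
β1 stroke at GY1  (J2 effort already set via bond 4)
β2 stroke at I1  (common-e at J2 fixed by 4)
β0 stroke at GY1  (GY1 both-in/both-out from 1)
β3 stroke at J1  (J1 flow already set via bond 0)
β5 stroke at J1  (1-jn J1 has f-setter on 0)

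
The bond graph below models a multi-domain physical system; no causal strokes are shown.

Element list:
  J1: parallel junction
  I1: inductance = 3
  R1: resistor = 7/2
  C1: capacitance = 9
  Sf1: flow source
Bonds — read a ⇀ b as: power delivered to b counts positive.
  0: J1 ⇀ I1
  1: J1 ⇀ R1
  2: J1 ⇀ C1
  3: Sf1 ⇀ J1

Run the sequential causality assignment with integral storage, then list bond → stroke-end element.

bond 3 |Sf1  (Sf1: flow source, stroke at near end)
bond 0 |I1  (I1: I, integral causality)
bond 2 |J1  (prefer integral on C1)
bond 1 |R1  (J1: bond 2 brought effort, rest push out)

#0 stroke→I1
#1 stroke→R1
#2 stroke→J1
#3 stroke→Sf1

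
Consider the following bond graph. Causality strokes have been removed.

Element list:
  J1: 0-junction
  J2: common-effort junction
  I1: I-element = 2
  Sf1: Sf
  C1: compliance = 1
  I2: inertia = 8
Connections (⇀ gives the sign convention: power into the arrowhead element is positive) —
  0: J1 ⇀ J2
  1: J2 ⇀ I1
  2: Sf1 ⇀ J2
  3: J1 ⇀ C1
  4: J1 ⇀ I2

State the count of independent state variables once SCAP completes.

β2 |Sf1  (source Sf1 imposes f)
β1 |I1  (I1 integral (f out))
β0 |J2  (J2 needs exactly one e-in)
β3 |J1  (C1: C, integral causality)
β4 |I2  (J1: bond 3 brought effort, rest push out)

3  (C1, I1, I2 all integral)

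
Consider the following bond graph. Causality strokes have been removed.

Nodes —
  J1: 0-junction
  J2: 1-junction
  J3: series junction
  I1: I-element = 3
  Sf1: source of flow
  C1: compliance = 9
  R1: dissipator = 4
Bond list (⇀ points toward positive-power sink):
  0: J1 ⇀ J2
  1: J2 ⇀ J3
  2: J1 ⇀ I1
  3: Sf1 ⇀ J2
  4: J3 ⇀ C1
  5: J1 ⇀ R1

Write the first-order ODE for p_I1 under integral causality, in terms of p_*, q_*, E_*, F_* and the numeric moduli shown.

dp_I1/dt = -4*F_Sf1 - 4*p_I1/3

b3 →Sf1  (source Sf1 imposes f)
b0 →J2  (common-f at J2 fixed by 3)
b1 →J2  (common-f at J2 fixed by 3)
b4 →J3  (J3 flow already set via bond 1)
b2 →I1  (I1 outputs flow p/I1)
b5 →J1  (closing 0-jn rule on J1)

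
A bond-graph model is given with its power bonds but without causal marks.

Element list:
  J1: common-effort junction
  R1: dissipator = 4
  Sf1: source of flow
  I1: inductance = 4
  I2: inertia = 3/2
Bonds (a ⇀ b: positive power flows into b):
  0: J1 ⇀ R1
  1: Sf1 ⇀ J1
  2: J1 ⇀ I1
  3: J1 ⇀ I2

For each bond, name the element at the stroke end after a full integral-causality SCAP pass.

β0 →J1
β1 →Sf1
β2 →I1
β3 →I2

#1 stroke at Sf1  (Sf1 (Sf) sets flow on bond)
#2 stroke at I1  (I1 integral (f out))
#3 stroke at I2  (I2 outputs flow p/I2)
#0 stroke at J1  (J1: last free bond brings effort in)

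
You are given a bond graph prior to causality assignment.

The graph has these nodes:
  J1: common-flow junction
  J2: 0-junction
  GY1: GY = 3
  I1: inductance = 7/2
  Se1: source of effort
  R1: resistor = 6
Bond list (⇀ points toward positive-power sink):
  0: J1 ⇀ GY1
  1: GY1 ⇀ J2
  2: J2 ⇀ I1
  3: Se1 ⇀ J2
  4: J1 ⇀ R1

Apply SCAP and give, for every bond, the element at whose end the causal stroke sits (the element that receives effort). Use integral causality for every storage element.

bond 3 stroke at J2  (source Se1 imposes e)
bond 1 stroke at GY1  (common-e at J2 fixed by 3)
bond 2 stroke at I1  (0-jn J2 has e-setter on 3)
bond 0 stroke at GY1  (through GY1, causality inverts; strokes same side of GY1)
bond 4 stroke at J1  (common-f at J1 fixed by 0)

#0 stroke at GY1
#1 stroke at GY1
#2 stroke at I1
#3 stroke at J2
#4 stroke at J1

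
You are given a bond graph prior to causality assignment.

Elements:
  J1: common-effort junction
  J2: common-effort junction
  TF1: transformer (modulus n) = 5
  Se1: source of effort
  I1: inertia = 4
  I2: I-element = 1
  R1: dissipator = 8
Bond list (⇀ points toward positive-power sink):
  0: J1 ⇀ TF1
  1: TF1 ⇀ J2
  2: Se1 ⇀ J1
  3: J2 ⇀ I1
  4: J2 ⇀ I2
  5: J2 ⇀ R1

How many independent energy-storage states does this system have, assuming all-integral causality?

2  (I1, I2 all integral)

bond 2 stroke at J1  (source Se1 imposes e)
bond 0 stroke at TF1  (0-jn J1 has e-setter on 2)
bond 1 stroke at J2  (TF1: transformer flips bond 0)
bond 3 stroke at I1  (0-jn J2 has e-setter on 1)
bond 4 stroke at I2  (J2: bond 1 brought effort, rest push out)
bond 5 stroke at R1  (J2: bond 1 brought effort, rest push out)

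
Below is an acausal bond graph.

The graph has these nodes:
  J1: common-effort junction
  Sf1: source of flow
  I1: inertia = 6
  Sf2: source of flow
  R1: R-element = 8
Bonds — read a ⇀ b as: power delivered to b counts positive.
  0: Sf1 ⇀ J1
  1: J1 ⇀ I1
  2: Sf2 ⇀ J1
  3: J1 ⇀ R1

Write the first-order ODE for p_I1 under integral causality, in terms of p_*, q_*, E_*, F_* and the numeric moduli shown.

#0 →Sf1  (source Sf1 imposes f)
#2 →Sf2  (Sf2 fixes flow; stroke at Sf2)
#1 →I1  (I1 outputs flow p/I1)
#3 →J1  (closing 0-jn rule on J1)

dp_I1/dt = 8*F_Sf1 + 8*F_Sf2 - 4*p_I1/3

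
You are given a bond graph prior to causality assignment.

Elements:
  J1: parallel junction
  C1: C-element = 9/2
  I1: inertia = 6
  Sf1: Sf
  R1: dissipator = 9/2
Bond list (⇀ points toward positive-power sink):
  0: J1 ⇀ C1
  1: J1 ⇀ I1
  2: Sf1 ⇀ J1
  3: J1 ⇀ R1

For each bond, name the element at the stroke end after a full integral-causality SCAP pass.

β0 stroke at J1
β1 stroke at I1
β2 stroke at Sf1
β3 stroke at R1

bond 2 →Sf1  (source Sf1 imposes f)
bond 0 →J1  (C1 integral (e out))
bond 1 →I1  (J1 effort already set via bond 0)
bond 3 →R1  (J1: bond 0 brought effort, rest push out)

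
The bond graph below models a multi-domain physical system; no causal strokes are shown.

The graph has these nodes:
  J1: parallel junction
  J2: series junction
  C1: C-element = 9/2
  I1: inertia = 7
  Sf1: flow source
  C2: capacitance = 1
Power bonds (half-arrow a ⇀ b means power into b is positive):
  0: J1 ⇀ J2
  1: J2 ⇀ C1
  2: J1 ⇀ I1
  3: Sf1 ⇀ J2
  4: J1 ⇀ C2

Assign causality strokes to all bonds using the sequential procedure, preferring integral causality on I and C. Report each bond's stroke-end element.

#3 stroke→Sf1  (Sf1 fixes flow; stroke at Sf1)
#0 stroke→J2  (J2: bond 3 brought flow, rest push out)
#1 stroke→J2  (J2 flow already set via bond 3)
#2 stroke→I1  (prefer integral on I1)
#4 stroke→J1  (closing 0-jn rule on J1)

b0 |J2
b1 |J2
b2 |I1
b3 |Sf1
b4 |J1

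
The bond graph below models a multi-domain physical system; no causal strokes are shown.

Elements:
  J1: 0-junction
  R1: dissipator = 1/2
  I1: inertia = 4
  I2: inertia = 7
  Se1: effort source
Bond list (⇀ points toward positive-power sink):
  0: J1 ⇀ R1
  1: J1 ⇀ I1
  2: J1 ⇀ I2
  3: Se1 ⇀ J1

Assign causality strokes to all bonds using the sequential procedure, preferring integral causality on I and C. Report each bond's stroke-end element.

bond 0 |R1
bond 1 |I1
bond 2 |I2
bond 3 |J1

β3 stroke at J1  (Se1: effort source, stroke at far end)
β0 stroke at R1  (J1 effort already set via bond 3)
β1 stroke at I1  (0-jn J1 has e-setter on 3)
β2 stroke at I2  (common-e at J1 fixed by 3)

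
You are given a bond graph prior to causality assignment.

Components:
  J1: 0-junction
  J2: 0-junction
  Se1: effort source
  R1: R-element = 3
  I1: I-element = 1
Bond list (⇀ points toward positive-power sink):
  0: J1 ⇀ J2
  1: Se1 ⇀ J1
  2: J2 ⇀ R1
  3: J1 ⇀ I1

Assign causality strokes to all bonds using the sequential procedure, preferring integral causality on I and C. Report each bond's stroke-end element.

bond 1 stroke→J1  (Se1 (Se) sets effort on bond)
bond 0 stroke→J2  (0-jn J1 has e-setter on 1)
bond 3 stroke→I1  (common-e at J1 fixed by 1)
bond 2 stroke→R1  (common-e at J2 fixed by 0)

β0 →J2
β1 →J1
β2 →R1
β3 →I1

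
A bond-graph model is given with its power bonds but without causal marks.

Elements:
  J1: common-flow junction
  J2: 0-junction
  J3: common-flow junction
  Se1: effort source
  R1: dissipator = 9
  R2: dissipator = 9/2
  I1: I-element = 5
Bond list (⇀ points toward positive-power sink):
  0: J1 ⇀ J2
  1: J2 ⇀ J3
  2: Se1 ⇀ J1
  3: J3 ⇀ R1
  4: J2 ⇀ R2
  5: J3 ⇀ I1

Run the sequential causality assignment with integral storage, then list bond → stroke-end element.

β2 stroke→J1  (source Se1 imposes e)
β0 stroke→J2  (J1: last free bond brings flow in)
β1 stroke→J3  (J2 effort already set via bond 0)
β4 stroke→R2  (0-jn J2 has e-setter on 0)
β5 stroke→I1  (I1: I, integral causality)
β3 stroke→J3  (common-f at J3 fixed by 5)

b0 stroke at J2
b1 stroke at J3
b2 stroke at J1
b3 stroke at J3
b4 stroke at R2
b5 stroke at I1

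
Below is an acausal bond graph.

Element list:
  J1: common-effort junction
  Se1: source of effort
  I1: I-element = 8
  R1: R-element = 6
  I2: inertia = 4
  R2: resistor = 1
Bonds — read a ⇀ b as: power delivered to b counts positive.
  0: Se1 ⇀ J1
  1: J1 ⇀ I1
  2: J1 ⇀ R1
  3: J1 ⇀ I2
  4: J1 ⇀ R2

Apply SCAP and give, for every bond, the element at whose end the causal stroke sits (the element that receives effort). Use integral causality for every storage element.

#0 |J1
#1 |I1
#2 |R1
#3 |I2
#4 |R2

#0 stroke→J1  (source Se1 imposes e)
#1 stroke→I1  (J1 effort already set via bond 0)
#2 stroke→R1  (J1 effort already set via bond 0)
#3 stroke→I2  (common-e at J1 fixed by 0)
#4 stroke→R2  (J1 effort already set via bond 0)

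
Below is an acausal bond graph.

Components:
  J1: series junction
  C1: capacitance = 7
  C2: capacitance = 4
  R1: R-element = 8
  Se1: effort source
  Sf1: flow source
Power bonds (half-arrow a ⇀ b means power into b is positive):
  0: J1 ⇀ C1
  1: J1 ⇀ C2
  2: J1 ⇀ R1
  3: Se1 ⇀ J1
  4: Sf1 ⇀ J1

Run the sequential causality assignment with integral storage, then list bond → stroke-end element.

#0 |J1
#1 |J1
#2 |J1
#3 |J1
#4 |Sf1

b3 stroke→J1  (Se1 fixes effort; stroke away)
b4 stroke→Sf1  (Sf1 fixes flow; stroke at Sf1)
b0 stroke→J1  (1-jn J1 has f-setter on 4)
b1 stroke→J1  (J1 flow already set via bond 4)
b2 stroke→J1  (J1: bond 4 brought flow, rest push out)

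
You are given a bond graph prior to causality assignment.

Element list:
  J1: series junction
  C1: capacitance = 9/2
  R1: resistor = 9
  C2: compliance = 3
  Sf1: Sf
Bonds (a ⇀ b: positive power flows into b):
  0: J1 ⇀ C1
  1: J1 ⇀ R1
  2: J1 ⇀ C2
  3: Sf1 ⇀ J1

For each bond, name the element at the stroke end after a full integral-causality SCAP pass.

β0 stroke at J1
β1 stroke at J1
β2 stroke at J1
β3 stroke at Sf1

β3 |Sf1  (source Sf1 imposes f)
β0 |J1  (J1 flow already set via bond 3)
β1 |J1  (J1: bond 3 brought flow, rest push out)
β2 |J1  (1-jn J1 has f-setter on 3)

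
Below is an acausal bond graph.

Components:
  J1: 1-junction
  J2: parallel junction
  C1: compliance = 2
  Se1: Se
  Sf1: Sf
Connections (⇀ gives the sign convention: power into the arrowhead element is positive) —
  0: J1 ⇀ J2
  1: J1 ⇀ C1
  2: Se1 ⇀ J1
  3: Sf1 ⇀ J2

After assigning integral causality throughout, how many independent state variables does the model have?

β2 →J1  (Se1 fixes effort; stroke away)
β3 →Sf1  (Sf1: flow source, stroke at near end)
β0 →J2  (J2 needs exactly one e-in)
β1 →J1  (1-jn J1 has f-setter on 0)

1  (C1 all integral)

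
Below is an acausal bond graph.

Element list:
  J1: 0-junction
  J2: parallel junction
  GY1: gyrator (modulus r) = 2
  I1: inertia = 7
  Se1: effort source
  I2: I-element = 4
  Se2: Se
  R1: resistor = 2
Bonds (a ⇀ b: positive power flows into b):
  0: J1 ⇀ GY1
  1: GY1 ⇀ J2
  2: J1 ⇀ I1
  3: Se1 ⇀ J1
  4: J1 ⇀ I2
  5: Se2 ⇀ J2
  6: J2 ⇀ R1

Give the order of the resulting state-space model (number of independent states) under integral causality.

b3 |J1  (Se1 fixes effort; stroke away)
b5 |J2  (Se2 (Se) sets effort on bond)
b0 |GY1  (common-e at J1 fixed by 3)
b2 |I1  (0-jn J1 has e-setter on 3)
b4 |I2  (common-e at J1 fixed by 3)
b1 |GY1  (common-e at J2 fixed by 5)
b6 |R1  (J2: bond 5 brought effort, rest push out)

2  (I1, I2 all integral)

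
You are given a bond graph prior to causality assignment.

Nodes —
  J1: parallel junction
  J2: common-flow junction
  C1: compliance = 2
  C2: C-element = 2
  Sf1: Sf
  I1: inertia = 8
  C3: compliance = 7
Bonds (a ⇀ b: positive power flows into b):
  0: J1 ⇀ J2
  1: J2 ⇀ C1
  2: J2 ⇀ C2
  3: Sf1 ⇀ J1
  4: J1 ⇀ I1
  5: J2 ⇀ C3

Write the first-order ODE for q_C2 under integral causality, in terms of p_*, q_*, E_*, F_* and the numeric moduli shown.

β3 stroke→Sf1  (Sf1 fixes flow; stroke at Sf1)
β1 stroke→J2  (prefer integral on C1)
β2 stroke→J2  (prefer integral on C2)
β4 stroke→I1  (prefer integral on I1)
β0 stroke→J1  (J1 needs exactly one e-in)
β5 stroke→J2  (1-jn J2 has f-setter on 0)

dq_C2/dt = F_Sf1 - p_I1/8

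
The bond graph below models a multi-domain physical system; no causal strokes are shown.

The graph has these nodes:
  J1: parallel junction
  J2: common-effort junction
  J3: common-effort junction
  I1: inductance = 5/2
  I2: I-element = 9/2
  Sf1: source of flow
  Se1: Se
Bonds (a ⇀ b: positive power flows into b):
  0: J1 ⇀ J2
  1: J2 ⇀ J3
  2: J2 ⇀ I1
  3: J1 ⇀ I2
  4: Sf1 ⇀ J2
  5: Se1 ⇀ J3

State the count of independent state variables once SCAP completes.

2  (I1, I2 all integral)

bond 4 |Sf1  (Sf1: flow source, stroke at near end)
bond 5 |J3  (source Se1 imposes e)
bond 1 |J2  (J3 effort already set via bond 5)
bond 0 |J1  (J2: bond 1 brought effort, rest push out)
bond 2 |I1  (J2: bond 1 brought effort, rest push out)
bond 3 |I2  (0-jn J1 has e-setter on 0)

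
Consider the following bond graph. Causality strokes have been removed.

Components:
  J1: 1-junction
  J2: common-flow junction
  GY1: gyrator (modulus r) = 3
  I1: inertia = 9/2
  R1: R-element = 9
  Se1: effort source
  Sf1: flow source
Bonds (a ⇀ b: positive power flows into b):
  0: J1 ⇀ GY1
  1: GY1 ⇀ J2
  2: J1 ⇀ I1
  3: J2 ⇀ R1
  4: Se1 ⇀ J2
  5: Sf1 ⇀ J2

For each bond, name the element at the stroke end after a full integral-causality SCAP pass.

β4 stroke→J2  (Se1 (Se) sets effort on bond)
β5 stroke→Sf1  (source Sf1 imposes f)
β1 stroke→J2  (J2: bond 5 brought flow, rest push out)
β3 stroke→J2  (J2: bond 5 brought flow, rest push out)
β0 stroke→J1  (through GY1, causality inverts; strokes same side of GY1)
β2 stroke→I1  (J1: last free bond brings flow in)

b0 →J1
b1 →J2
b2 →I1
b3 →J2
b4 →J2
b5 →Sf1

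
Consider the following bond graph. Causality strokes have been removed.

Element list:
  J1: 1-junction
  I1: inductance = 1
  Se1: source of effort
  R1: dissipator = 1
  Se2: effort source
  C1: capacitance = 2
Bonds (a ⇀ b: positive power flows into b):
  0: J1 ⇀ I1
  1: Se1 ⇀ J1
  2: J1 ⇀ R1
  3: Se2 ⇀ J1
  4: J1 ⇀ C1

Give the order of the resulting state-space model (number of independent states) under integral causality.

b1 →J1  (Se1 fixes effort; stroke away)
b3 →J1  (Se2: effort source, stroke at far end)
b0 →I1  (I1 integral (f out))
b2 →J1  (common-f at J1 fixed by 0)
b4 →J1  (1-jn J1 has f-setter on 0)

2  (C1, I1 all integral)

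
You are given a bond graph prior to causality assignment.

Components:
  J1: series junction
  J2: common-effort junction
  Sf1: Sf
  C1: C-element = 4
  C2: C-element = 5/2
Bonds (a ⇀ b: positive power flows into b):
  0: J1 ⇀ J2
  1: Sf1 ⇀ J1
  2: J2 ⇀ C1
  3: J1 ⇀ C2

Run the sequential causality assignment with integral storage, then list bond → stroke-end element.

bond 1 →Sf1  (Sf1 (Sf) sets flow on bond)
bond 0 →J1  (1-jn J1 has f-setter on 1)
bond 3 →J1  (common-f at J1 fixed by 1)
bond 2 →J2  (only one effort-in slot at J2)

#0 →J1
#1 →Sf1
#2 →J2
#3 →J1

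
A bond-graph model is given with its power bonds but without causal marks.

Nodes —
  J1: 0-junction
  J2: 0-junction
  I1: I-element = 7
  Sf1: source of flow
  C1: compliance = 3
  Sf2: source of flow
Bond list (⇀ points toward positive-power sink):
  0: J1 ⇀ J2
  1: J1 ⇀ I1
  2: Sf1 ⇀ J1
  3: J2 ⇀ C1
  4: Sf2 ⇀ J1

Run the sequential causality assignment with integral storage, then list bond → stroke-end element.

β2 →Sf1  (source Sf1 imposes f)
β4 →Sf2  (Sf2: flow source, stroke at near end)
β1 →I1  (prefer integral on I1)
β0 →J1  (J1 needs exactly one e-in)
β3 →J2  (only one effort-in slot at J2)

bond 0 stroke→J1
bond 1 stroke→I1
bond 2 stroke→Sf1
bond 3 stroke→J2
bond 4 stroke→Sf2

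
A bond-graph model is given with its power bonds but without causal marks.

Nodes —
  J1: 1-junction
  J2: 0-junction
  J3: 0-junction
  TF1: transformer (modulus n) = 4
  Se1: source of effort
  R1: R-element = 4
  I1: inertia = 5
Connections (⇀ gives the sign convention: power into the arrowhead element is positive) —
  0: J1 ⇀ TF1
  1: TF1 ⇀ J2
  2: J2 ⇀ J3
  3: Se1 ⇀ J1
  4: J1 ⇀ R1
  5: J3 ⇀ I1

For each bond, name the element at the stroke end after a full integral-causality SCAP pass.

b0 →TF1
b1 →J2
b2 →J3
b3 →J1
b4 →J1
b5 →I1

β3 stroke at J1  (Se1 (Se) sets effort on bond)
β5 stroke at I1  (I1 integral (f out))
β2 stroke at J3  (J3 needs exactly one e-in)
β1 stroke at J2  (only one effort-in slot at J2)
β0 stroke at TF1  (TF1: transformer flips bond 1)
β4 stroke at J1  (J1: bond 0 brought flow, rest push out)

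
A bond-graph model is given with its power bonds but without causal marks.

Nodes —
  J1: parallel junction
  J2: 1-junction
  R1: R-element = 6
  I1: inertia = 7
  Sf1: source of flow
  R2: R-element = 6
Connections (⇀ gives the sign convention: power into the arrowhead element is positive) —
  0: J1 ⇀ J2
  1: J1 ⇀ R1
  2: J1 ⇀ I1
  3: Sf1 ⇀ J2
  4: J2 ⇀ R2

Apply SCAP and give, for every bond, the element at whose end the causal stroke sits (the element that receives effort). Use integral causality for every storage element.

#3 →Sf1  (Sf1: flow source, stroke at near end)
#0 →J2  (J2: bond 3 brought flow, rest push out)
#4 →J2  (1-jn J2 has f-setter on 3)
#2 →I1  (I1: I, integral causality)
#1 →J1  (closing 0-jn rule on J1)

β0 stroke at J2
β1 stroke at J1
β2 stroke at I1
β3 stroke at Sf1
β4 stroke at J2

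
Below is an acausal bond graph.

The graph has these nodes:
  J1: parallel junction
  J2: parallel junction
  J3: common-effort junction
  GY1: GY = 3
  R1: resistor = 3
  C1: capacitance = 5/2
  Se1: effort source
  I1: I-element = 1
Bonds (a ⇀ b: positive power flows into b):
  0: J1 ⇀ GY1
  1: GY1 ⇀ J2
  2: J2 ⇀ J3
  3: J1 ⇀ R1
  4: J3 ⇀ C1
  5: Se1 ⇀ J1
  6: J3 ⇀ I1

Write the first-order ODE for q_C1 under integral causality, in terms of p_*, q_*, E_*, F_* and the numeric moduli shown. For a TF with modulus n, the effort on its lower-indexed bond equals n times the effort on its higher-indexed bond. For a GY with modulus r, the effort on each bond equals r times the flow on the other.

dq_C1/dt = E_Se1/3 - p_I1

β5 →J1  (Se1: effort source, stroke at far end)
β0 →GY1  (0-jn J1 has e-setter on 5)
β3 →R1  (J1: bond 5 brought effort, rest push out)
β1 →GY1  (through GY1, causality inverts; strokes same side of GY1)
β2 →J2  (only one effort-in slot at J2)
β4 →J3  (prefer integral on C1)
β6 →I1  (J3: bond 4 brought effort, rest push out)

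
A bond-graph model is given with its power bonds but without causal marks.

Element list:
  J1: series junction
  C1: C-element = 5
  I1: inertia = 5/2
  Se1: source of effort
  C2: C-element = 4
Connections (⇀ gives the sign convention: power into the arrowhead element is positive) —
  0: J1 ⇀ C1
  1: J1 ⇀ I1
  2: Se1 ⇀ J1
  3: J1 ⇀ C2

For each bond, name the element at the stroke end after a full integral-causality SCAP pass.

#2 |J1  (Se1 fixes effort; stroke away)
#0 |J1  (C1 integral (e out))
#1 |I1  (I1 outputs flow p/I1)
#3 |J1  (common-f at J1 fixed by 1)

b0 stroke→J1
b1 stroke→I1
b2 stroke→J1
b3 stroke→J1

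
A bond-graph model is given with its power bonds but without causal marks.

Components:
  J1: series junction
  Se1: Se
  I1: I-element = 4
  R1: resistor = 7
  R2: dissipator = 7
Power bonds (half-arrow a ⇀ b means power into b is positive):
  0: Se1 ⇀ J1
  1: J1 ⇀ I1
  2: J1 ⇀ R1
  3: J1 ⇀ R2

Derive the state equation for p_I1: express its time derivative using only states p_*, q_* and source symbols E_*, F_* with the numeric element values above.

b0 stroke→J1  (Se1 (Se) sets effort on bond)
b1 stroke→I1  (prefer integral on I1)
b2 stroke→J1  (common-f at J1 fixed by 1)
b3 stroke→J1  (J1: bond 1 brought flow, rest push out)

dp_I1/dt = E_Se1 - 7*p_I1/2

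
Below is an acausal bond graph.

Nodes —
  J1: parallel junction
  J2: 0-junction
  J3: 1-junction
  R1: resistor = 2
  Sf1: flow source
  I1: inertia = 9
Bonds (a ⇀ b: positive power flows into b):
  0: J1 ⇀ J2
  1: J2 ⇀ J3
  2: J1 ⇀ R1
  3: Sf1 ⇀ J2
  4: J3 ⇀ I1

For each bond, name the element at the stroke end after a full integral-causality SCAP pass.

bond 0 stroke→J2
bond 1 stroke→J3
bond 2 stroke→J1
bond 3 stroke→Sf1
bond 4 stroke→I1

#3 stroke→Sf1  (Sf1: flow source, stroke at near end)
#4 stroke→I1  (I1 integral (f out))
#1 stroke→J3  (J3: bond 4 brought flow, rest push out)
#0 stroke→J2  (J2: last free bond brings effort in)
#2 stroke→J1  (closing 0-jn rule on J1)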